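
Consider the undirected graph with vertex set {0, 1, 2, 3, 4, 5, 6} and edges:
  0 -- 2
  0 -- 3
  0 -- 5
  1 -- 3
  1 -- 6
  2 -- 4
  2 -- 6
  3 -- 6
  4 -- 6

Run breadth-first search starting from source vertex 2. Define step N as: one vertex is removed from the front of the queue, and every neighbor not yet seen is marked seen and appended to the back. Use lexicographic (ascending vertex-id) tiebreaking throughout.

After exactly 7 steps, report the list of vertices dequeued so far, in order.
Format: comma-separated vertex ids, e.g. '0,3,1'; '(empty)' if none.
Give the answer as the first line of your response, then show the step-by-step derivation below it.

2,0,4,6,3,5,1

step 1: dequeue 2; queue=[0,4,6]; order=2
step 2: dequeue 0; queue=[4,6,3,5]; order=2,0
step 3: dequeue 4; queue=[6,3,5]; order=2,0,4
step 4: dequeue 6; queue=[3,5,1]; order=2,0,4,6
step 5: dequeue 3; queue=[5,1]; order=2,0,4,6,3
step 6: dequeue 5; queue=[1]; order=2,0,4,6,3,5
step 7: dequeue 1; queue=[(empty)]; order=2,0,4,6,3,5,1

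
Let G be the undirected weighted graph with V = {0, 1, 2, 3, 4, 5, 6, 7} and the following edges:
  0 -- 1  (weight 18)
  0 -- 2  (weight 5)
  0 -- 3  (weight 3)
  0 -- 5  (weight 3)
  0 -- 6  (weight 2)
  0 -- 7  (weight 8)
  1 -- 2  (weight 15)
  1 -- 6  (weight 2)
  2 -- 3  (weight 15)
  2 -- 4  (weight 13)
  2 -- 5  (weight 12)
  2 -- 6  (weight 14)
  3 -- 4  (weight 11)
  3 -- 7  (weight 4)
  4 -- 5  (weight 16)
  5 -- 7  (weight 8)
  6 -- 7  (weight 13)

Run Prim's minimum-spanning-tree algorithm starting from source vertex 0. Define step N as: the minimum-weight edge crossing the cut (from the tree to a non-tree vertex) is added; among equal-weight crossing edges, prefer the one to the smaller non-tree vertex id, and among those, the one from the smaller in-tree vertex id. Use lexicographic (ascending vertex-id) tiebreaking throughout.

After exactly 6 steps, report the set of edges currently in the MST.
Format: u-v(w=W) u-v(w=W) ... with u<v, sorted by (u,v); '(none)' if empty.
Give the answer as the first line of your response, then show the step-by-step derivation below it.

0-2(w=5) 0-3(w=3) 0-5(w=3) 0-6(w=2) 1-6(w=2) 3-7(w=4)

step 1: add edge 0-6 (w=2); MST = {0-6(w=2)}
step 2: add edge 1-6 (w=2); MST = {0-6(w=2) 1-6(w=2)}
step 3: add edge 0-3 (w=3); MST = {0-3(w=3) 0-6(w=2) 1-6(w=2)}
step 4: add edge 0-5 (w=3); MST = {0-3(w=3) 0-5(w=3) 0-6(w=2) 1-6(w=2)}
step 5: add edge 3-7 (w=4); MST = {0-3(w=3) 0-5(w=3) 0-6(w=2) 1-6(w=2) 3-7(w=4)}
step 6: add edge 0-2 (w=5); MST = {0-2(w=5) 0-3(w=3) 0-5(w=3) 0-6(w=2) 1-6(w=2) 3-7(w=4)}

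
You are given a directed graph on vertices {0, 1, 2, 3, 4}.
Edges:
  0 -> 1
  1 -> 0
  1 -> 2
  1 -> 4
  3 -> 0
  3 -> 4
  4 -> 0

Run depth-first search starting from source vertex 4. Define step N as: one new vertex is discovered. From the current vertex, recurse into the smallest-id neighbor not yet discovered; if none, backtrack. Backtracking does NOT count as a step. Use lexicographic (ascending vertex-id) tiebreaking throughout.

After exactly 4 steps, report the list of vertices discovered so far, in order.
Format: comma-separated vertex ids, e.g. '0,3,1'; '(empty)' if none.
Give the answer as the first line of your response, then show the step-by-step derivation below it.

4,0,1,2

step 1: discover 4; path=4; order=4
step 2: discover 0; path=4>0; order=4,0
step 3: discover 1; path=4>0>1; order=4,0,1
step 4: discover 2; path=4>0>1>2; order=4,0,1,2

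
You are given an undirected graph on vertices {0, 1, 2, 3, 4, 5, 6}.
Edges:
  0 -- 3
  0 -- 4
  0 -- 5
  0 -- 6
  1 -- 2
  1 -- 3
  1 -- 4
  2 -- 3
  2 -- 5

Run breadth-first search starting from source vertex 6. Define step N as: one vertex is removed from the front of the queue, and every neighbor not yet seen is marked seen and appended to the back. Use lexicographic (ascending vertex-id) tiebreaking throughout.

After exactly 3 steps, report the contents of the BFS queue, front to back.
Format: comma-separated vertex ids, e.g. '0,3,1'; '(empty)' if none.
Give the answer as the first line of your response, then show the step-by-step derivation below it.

4,5,1,2

step 1: dequeue 6; queue=[0]; order=6
step 2: dequeue 0; queue=[3,4,5]; order=6,0
step 3: dequeue 3; queue=[4,5,1,2]; order=6,0,3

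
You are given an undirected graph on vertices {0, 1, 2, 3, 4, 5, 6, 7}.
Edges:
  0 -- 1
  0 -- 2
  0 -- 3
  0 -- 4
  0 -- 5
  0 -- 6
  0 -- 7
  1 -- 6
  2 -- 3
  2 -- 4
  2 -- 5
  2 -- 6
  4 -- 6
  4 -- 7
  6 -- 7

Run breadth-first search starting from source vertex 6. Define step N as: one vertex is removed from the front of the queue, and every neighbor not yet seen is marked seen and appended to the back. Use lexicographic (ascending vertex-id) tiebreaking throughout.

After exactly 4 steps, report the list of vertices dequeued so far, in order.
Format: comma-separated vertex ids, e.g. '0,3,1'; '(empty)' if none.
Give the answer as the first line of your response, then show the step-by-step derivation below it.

6,0,1,2

step 1: dequeue 6; queue=[0,1,2,4,7]; order=6
step 2: dequeue 0; queue=[1,2,4,7,3,5]; order=6,0
step 3: dequeue 1; queue=[2,4,7,3,5]; order=6,0,1
step 4: dequeue 2; queue=[4,7,3,5]; order=6,0,1,2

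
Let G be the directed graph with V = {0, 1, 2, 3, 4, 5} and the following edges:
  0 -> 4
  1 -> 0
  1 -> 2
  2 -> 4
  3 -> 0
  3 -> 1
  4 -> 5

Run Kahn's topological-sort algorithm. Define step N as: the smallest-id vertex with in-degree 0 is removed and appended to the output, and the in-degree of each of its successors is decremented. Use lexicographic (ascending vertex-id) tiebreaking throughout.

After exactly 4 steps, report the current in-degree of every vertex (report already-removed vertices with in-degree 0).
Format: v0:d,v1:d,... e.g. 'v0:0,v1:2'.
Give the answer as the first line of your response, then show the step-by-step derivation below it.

v0:0,v1:0,v2:0,v3:0,v4:0,v5:1

step 1: output 3; order=[3]; indeg=(1,0,1,0,2,1)
step 2: output 1; order=[3,1]; indeg=(0,0,0,0,2,1)
step 3: output 0; order=[3,1,0]; indeg=(0,0,0,0,1,1)
step 4: output 2; order=[3,1,0,2]; indeg=(0,0,0,0,0,1)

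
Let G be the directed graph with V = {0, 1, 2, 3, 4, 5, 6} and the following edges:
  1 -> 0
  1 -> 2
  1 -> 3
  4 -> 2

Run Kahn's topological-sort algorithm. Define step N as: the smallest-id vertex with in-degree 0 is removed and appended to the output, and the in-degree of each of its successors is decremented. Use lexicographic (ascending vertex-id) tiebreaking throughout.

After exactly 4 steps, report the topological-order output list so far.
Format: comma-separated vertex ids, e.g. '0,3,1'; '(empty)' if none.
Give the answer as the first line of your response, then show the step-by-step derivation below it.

1,0,3,4

step 1: output 1; order=[1]; indeg=(0,0,1,0,0,0,0)
step 2: output 0; order=[1,0]; indeg=(0,0,1,0,0,0,0)
step 3: output 3; order=[1,0,3]; indeg=(0,0,1,0,0,0,0)
step 4: output 4; order=[1,0,3,4]; indeg=(0,0,0,0,0,0,0)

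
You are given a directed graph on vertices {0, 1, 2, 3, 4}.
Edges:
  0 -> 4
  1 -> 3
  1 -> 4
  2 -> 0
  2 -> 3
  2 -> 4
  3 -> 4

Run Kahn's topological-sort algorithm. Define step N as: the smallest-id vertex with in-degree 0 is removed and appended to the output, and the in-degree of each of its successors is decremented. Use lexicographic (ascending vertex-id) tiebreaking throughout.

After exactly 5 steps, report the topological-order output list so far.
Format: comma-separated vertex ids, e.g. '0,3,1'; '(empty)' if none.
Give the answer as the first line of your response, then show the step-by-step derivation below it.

1,2,0,3,4

step 1: output 1; order=[1]; indeg=(1,0,0,1,3)
step 2: output 2; order=[1,2]; indeg=(0,0,0,0,2)
step 3: output 0; order=[1,2,0]; indeg=(0,0,0,0,1)
step 4: output 3; order=[1,2,0,3]; indeg=(0,0,0,0,0)
step 5: output 4; order=[1,2,0,3,4]; indeg=(0,0,0,0,0)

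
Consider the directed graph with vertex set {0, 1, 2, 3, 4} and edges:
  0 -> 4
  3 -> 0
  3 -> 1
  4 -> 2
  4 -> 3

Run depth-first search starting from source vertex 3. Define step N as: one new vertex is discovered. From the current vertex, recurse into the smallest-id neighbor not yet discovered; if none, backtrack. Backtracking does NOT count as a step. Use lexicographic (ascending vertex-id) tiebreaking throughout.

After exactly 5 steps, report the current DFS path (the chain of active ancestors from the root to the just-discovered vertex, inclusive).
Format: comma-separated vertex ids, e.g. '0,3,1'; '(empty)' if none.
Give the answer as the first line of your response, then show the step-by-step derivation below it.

3,1

step 1: discover 3; path=3; order=3
step 2: discover 0; path=3>0; order=3,0
step 3: discover 4; path=3>0>4; order=3,0,4
step 4: discover 2; path=3>0>4>2; order=3,0,4,2
step 5: discover 1; path=3>1; order=3,0,4,2,1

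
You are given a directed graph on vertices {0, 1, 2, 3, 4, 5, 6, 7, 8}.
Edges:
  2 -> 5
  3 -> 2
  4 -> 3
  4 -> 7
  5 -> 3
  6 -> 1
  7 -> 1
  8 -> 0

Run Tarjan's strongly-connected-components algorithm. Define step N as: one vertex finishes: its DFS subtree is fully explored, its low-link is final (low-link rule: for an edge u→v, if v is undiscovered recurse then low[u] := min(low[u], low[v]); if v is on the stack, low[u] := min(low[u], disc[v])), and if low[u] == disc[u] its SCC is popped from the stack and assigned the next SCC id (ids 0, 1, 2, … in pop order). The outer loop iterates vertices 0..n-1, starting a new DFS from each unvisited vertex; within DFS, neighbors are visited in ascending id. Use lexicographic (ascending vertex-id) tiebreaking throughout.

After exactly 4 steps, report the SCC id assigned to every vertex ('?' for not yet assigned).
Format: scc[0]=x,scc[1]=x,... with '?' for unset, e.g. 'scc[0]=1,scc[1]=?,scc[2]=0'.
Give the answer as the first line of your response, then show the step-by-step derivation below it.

scc[0]=0,scc[1]=1,scc[2]=?,scc[3]=?,scc[4]=?,scc[5]=?,scc[6]=?,scc[7]=?,scc[8]=?

step 1: low=(low[0]=0,low[1]=?,low[2]=?,low[3]=?,low[4]=?,low[5]=?,low[6]=?,low[7]=?,low[8]=?); scc=(scc[0]=0,scc[1]=?,scc[2]=?,scc[3]=?,scc[4]=?,scc[5]=?,scc[6]=?,scc[7]=?,scc[8]=?)
step 2: low=(low[0]=0,low[1]=1,low[2]=?,low[3]=?,low[4]=?,low[5]=?,low[6]=?,low[7]=?,low[8]=?); scc=(scc[0]=0,scc[1]=1,scc[2]=?,scc[3]=?,scc[4]=?,scc[5]=?,scc[6]=?,scc[7]=?,scc[8]=?)
step 3: low=(low[0]=0,low[1]=1,low[2]=2,low[3]=2,low[4]=?,low[5]=3,low[6]=?,low[7]=?,low[8]=?); scc=(scc[0]=0,scc[1]=1,scc[2]=?,scc[3]=?,scc[4]=?,scc[5]=?,scc[6]=?,scc[7]=?,scc[8]=?)
step 4: low=(low[0]=0,low[1]=1,low[2]=2,low[3]=2,low[4]=?,low[5]=2,low[6]=?,low[7]=?,low[8]=?); scc=(scc[0]=0,scc[1]=1,scc[2]=?,scc[3]=?,scc[4]=?,scc[5]=?,scc[6]=?,scc[7]=?,scc[8]=?)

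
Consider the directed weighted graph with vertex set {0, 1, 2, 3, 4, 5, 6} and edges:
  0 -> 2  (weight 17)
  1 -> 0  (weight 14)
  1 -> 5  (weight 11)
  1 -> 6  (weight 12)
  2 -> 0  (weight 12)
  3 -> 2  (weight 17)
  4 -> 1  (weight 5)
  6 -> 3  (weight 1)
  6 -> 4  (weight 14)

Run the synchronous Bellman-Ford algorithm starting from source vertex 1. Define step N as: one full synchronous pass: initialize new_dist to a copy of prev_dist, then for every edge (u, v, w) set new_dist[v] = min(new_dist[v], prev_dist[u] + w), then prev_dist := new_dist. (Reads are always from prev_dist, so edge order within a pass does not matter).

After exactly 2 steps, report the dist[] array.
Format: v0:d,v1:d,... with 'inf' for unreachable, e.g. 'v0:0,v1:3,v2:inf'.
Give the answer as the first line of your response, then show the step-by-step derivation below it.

v0:14,v1:0,v2:31,v3:13,v4:26,v5:11,v6:12

step 1: dist = v0:14,v1:0,v2:inf,v3:inf,v4:inf,v5:11,v6:12
step 2: dist = v0:14,v1:0,v2:31,v3:13,v4:26,v5:11,v6:12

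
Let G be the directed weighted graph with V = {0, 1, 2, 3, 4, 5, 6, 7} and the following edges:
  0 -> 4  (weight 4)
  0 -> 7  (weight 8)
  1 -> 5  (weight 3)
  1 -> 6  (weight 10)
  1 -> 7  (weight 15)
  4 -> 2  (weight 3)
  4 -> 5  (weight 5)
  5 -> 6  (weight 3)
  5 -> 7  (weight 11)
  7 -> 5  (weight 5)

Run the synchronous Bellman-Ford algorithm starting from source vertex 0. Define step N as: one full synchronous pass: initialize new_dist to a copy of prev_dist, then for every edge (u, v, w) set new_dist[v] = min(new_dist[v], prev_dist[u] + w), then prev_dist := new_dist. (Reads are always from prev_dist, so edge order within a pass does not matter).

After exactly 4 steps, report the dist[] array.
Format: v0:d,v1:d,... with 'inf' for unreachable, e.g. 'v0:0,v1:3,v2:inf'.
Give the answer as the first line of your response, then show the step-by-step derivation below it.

v0:0,v1:inf,v2:7,v3:inf,v4:4,v5:9,v6:12,v7:8

step 1: dist = v0:0,v1:inf,v2:inf,v3:inf,v4:4,v5:inf,v6:inf,v7:8
step 2: dist = v0:0,v1:inf,v2:7,v3:inf,v4:4,v5:9,v6:inf,v7:8
step 3: dist = v0:0,v1:inf,v2:7,v3:inf,v4:4,v5:9,v6:12,v7:8
step 4: dist = v0:0,v1:inf,v2:7,v3:inf,v4:4,v5:9,v6:12,v7:8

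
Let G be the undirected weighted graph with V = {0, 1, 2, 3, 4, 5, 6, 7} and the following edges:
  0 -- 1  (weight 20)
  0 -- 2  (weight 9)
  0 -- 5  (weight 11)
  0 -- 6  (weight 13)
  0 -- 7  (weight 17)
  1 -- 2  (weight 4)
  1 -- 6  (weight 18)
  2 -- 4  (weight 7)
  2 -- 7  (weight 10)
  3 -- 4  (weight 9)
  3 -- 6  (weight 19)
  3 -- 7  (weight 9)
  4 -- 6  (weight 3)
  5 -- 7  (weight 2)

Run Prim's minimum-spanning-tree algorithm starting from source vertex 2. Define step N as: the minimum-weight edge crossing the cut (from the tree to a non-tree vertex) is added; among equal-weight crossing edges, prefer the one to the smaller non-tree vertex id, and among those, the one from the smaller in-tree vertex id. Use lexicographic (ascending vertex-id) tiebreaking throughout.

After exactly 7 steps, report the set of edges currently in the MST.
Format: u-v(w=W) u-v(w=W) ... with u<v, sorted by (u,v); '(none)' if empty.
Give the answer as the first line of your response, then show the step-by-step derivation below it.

0-2(w=9) 1-2(w=4) 2-4(w=7) 3-4(w=9) 3-7(w=9) 4-6(w=3) 5-7(w=2)

step 1: add edge 1-2 (w=4); MST = {1-2(w=4)}
step 2: add edge 2-4 (w=7); MST = {1-2(w=4) 2-4(w=7)}
step 3: add edge 4-6 (w=3); MST = {1-2(w=4) 2-4(w=7) 4-6(w=3)}
step 4: add edge 0-2 (w=9); MST = {0-2(w=9) 1-2(w=4) 2-4(w=7) 4-6(w=3)}
step 5: add edge 3-4 (w=9); MST = {0-2(w=9) 1-2(w=4) 2-4(w=7) 3-4(w=9) 4-6(w=3)}
step 6: add edge 3-7 (w=9); MST = {0-2(w=9) 1-2(w=4) 2-4(w=7) 3-4(w=9) 3-7(w=9) 4-6(w=3)}
step 7: add edge 5-7 (w=2); MST = {0-2(w=9) 1-2(w=4) 2-4(w=7) 3-4(w=9) 3-7(w=9) 4-6(w=3) 5-7(w=2)}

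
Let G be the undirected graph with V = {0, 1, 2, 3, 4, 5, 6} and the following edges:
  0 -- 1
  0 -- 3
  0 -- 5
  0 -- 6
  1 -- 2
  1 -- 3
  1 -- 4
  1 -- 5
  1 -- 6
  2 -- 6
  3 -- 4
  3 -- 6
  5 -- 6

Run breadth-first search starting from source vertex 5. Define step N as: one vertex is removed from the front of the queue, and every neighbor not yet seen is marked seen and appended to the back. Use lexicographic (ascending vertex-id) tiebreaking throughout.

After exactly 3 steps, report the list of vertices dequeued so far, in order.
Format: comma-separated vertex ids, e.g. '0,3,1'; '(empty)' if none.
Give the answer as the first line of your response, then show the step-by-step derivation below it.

5,0,1

step 1: dequeue 5; queue=[0,1,6]; order=5
step 2: dequeue 0; queue=[1,6,3]; order=5,0
step 3: dequeue 1; queue=[6,3,2,4]; order=5,0,1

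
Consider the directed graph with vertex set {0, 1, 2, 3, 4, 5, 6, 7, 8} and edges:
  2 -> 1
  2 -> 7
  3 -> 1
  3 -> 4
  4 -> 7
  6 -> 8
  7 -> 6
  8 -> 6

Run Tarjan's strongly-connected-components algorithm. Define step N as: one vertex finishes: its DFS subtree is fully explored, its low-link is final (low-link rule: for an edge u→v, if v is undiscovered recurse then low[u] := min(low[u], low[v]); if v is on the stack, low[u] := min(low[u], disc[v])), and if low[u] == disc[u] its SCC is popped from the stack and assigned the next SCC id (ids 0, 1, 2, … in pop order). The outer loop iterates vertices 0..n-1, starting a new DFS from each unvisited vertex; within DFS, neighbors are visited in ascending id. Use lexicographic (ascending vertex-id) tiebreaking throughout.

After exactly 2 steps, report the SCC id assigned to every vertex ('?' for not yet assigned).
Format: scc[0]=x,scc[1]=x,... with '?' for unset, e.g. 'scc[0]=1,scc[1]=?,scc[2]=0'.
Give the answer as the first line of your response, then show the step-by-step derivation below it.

scc[0]=0,scc[1]=1,scc[2]=?,scc[3]=?,scc[4]=?,scc[5]=?,scc[6]=?,scc[7]=?,scc[8]=?

step 1: low=(low[0]=0,low[1]=?,low[2]=?,low[3]=?,low[4]=?,low[5]=?,low[6]=?,low[7]=?,low[8]=?); scc=(scc[0]=0,scc[1]=?,scc[2]=?,scc[3]=?,scc[4]=?,scc[5]=?,scc[6]=?,scc[7]=?,scc[8]=?)
step 2: low=(low[0]=0,low[1]=1,low[2]=?,low[3]=?,low[4]=?,low[5]=?,low[6]=?,low[7]=?,low[8]=?); scc=(scc[0]=0,scc[1]=1,scc[2]=?,scc[3]=?,scc[4]=?,scc[5]=?,scc[6]=?,scc[7]=?,scc[8]=?)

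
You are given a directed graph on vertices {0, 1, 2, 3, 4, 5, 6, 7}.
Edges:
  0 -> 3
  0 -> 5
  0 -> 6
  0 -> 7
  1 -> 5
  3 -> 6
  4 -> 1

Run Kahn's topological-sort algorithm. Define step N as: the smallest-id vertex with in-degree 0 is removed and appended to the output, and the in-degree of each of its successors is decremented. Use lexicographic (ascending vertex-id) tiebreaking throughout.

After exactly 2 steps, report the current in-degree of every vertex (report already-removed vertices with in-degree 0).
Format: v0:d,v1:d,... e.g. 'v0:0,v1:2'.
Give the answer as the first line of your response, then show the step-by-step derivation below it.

v0:0,v1:1,v2:0,v3:0,v4:0,v5:1,v6:1,v7:0

step 1: output 0; order=[0]; indeg=(0,1,0,0,0,1,1,0)
step 2: output 2; order=[0,2]; indeg=(0,1,0,0,0,1,1,0)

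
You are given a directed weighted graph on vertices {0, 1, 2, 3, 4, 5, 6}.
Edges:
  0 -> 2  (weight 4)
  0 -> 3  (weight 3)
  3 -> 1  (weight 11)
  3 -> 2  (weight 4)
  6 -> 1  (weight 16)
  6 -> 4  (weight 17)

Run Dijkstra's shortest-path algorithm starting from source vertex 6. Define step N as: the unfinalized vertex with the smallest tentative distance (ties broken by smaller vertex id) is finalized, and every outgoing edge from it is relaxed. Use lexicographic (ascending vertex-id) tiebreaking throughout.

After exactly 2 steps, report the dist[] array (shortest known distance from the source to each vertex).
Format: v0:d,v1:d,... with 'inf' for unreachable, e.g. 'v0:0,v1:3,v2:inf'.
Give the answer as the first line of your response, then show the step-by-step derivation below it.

v0:inf,v1:16,v2:inf,v3:inf,v4:17,v5:inf,v6:0

step 1: dist = v0:inf,v1:16,v2:inf,v3:inf,v4:17,v5:inf,v6:0
step 2: dist = v0:inf,v1:16,v2:inf,v3:inf,v4:17,v5:inf,v6:0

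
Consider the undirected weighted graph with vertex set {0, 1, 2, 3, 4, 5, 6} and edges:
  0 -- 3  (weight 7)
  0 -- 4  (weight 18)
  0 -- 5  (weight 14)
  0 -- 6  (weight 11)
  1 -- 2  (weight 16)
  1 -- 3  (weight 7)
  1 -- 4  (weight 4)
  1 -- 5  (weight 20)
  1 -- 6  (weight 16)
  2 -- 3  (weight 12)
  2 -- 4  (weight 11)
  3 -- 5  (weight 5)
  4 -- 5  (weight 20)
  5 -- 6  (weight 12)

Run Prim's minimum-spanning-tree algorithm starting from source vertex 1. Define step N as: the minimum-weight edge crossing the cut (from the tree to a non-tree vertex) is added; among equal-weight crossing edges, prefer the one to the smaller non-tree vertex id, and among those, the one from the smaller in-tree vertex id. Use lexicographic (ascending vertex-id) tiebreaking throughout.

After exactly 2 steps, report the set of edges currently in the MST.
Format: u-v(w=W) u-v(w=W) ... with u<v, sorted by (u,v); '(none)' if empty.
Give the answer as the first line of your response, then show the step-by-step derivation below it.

1-3(w=7) 1-4(w=4)

step 1: add edge 1-4 (w=4); MST = {1-4(w=4)}
step 2: add edge 1-3 (w=7); MST = {1-3(w=7) 1-4(w=4)}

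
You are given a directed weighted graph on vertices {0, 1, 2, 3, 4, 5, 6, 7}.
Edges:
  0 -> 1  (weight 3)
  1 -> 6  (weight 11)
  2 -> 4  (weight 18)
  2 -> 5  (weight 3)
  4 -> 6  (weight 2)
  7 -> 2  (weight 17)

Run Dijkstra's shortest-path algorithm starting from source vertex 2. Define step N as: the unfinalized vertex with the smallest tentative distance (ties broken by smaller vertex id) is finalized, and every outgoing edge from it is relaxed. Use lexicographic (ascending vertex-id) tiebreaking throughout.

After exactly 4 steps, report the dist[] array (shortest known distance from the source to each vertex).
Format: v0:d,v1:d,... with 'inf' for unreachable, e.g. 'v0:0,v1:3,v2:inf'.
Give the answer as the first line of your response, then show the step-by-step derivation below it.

v0:inf,v1:inf,v2:0,v3:inf,v4:18,v5:3,v6:20,v7:inf

step 1: dist = v0:inf,v1:inf,v2:0,v3:inf,v4:18,v5:3,v6:inf,v7:inf
step 2: dist = v0:inf,v1:inf,v2:0,v3:inf,v4:18,v5:3,v6:inf,v7:inf
step 3: dist = v0:inf,v1:inf,v2:0,v3:inf,v4:18,v5:3,v6:20,v7:inf
step 4: dist = v0:inf,v1:inf,v2:0,v3:inf,v4:18,v5:3,v6:20,v7:inf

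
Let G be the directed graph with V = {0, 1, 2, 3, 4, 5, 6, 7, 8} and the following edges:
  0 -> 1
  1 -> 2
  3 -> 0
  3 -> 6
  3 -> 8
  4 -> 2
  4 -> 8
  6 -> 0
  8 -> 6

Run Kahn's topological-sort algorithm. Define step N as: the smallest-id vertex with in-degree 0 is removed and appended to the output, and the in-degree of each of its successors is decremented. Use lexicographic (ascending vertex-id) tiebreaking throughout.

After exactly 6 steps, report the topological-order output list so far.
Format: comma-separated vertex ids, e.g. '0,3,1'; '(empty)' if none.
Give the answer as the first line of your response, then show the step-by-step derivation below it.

3,4,5,7,8,6

step 1: output 3; order=[3]; indeg=(1,1,2,0,0,0,1,0,1)
step 2: output 4; order=[3,4]; indeg=(1,1,1,0,0,0,1,0,0)
step 3: output 5; order=[3,4,5]; indeg=(1,1,1,0,0,0,1,0,0)
step 4: output 7; order=[3,4,5,7]; indeg=(1,1,1,0,0,0,1,0,0)
step 5: output 8; order=[3,4,5,7,8]; indeg=(1,1,1,0,0,0,0,0,0)
step 6: output 6; order=[3,4,5,7,8,6]; indeg=(0,1,1,0,0,0,0,0,0)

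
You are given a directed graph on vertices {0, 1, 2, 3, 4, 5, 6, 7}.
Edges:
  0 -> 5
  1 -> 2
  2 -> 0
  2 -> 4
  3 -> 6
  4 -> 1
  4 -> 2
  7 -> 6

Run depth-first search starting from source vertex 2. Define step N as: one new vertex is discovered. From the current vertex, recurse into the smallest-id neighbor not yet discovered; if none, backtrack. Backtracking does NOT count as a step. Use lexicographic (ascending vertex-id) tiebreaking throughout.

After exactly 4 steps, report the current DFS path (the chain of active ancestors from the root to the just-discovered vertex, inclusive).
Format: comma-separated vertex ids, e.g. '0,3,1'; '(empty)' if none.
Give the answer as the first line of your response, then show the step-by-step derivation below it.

2,4

step 1: discover 2; path=2; order=2
step 2: discover 0; path=2>0; order=2,0
step 3: discover 5; path=2>0>5; order=2,0,5
step 4: discover 4; path=2>4; order=2,0,5,4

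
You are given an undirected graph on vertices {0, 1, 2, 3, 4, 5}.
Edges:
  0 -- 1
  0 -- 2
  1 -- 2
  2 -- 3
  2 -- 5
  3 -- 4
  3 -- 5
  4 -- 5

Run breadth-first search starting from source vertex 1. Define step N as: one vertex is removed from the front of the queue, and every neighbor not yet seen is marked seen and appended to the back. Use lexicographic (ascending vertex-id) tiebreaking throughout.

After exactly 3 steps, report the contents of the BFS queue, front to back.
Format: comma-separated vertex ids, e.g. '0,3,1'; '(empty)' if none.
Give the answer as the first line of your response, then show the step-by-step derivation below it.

3,5

step 1: dequeue 1; queue=[0,2]; order=1
step 2: dequeue 0; queue=[2]; order=1,0
step 3: dequeue 2; queue=[3,5]; order=1,0,2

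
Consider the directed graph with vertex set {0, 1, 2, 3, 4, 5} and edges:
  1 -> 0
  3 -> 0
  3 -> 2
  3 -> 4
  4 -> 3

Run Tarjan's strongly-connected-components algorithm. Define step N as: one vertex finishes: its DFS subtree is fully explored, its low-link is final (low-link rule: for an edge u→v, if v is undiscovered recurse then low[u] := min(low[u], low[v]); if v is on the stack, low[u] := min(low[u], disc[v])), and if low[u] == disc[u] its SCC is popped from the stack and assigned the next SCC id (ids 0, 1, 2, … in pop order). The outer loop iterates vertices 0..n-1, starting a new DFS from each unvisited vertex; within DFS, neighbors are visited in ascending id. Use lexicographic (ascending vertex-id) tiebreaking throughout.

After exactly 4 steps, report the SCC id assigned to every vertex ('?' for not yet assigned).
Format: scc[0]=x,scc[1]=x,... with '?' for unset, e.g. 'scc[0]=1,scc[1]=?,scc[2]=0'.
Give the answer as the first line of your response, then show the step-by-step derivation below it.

scc[0]=0,scc[1]=1,scc[2]=2,scc[3]=?,scc[4]=?,scc[5]=?

step 1: low=(low[0]=0,low[1]=?,low[2]=?,low[3]=?,low[4]=?,low[5]=?); scc=(scc[0]=0,scc[1]=?,scc[2]=?,scc[3]=?,scc[4]=?,scc[5]=?)
step 2: low=(low[0]=0,low[1]=1,low[2]=?,low[3]=?,low[4]=?,low[5]=?); scc=(scc[0]=0,scc[1]=1,scc[2]=?,scc[3]=?,scc[4]=?,scc[5]=?)
step 3: low=(low[0]=0,low[1]=1,low[2]=2,low[3]=?,low[4]=?,low[5]=?); scc=(scc[0]=0,scc[1]=1,scc[2]=2,scc[3]=?,scc[4]=?,scc[5]=?)
step 4: low=(low[0]=0,low[1]=1,low[2]=2,low[3]=3,low[4]=3,low[5]=?); scc=(scc[0]=0,scc[1]=1,scc[2]=2,scc[3]=?,scc[4]=?,scc[5]=?)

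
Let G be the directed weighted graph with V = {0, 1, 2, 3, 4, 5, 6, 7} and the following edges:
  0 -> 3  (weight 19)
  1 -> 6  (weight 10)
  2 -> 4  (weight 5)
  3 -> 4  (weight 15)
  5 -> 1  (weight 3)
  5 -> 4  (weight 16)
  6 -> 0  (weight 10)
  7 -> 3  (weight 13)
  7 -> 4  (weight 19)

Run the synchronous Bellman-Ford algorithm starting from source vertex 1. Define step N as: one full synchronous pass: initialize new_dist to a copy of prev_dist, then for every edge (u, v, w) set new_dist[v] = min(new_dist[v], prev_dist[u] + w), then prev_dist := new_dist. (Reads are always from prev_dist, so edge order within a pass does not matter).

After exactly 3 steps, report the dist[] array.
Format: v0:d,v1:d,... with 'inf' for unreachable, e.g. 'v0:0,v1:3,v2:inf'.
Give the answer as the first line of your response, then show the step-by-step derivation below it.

v0:20,v1:0,v2:inf,v3:39,v4:inf,v5:inf,v6:10,v7:inf

step 1: dist = v0:inf,v1:0,v2:inf,v3:inf,v4:inf,v5:inf,v6:10,v7:inf
step 2: dist = v0:20,v1:0,v2:inf,v3:inf,v4:inf,v5:inf,v6:10,v7:inf
step 3: dist = v0:20,v1:0,v2:inf,v3:39,v4:inf,v5:inf,v6:10,v7:inf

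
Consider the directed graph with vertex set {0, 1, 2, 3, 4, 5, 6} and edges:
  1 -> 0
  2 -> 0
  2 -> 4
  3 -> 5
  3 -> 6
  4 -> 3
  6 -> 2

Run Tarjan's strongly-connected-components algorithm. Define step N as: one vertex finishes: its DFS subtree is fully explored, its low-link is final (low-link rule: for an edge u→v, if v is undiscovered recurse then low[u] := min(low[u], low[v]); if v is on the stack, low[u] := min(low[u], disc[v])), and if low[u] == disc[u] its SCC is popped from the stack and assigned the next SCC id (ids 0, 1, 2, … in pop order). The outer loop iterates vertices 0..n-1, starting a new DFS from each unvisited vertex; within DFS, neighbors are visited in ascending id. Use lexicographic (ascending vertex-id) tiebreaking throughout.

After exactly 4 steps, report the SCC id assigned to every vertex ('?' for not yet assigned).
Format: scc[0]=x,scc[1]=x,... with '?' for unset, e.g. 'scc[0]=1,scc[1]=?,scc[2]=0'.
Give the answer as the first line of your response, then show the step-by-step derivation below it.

scc[0]=0,scc[1]=1,scc[2]=?,scc[3]=?,scc[4]=?,scc[5]=2,scc[6]=?

step 1: low=(low[0]=0,low[1]=?,low[2]=?,low[3]=?,low[4]=?,low[5]=?,low[6]=?); scc=(scc[0]=0,scc[1]=?,scc[2]=?,scc[3]=?,scc[4]=?,scc[5]=?,scc[6]=?)
step 2: low=(low[0]=0,low[1]=1,low[2]=?,low[3]=?,low[4]=?,low[5]=?,low[6]=?); scc=(scc[0]=0,scc[1]=1,scc[2]=?,scc[3]=?,scc[4]=?,scc[5]=?,scc[6]=?)
step 3: low=(low[0]=0,low[1]=1,low[2]=2,low[3]=4,low[4]=3,low[5]=5,low[6]=?); scc=(scc[0]=0,scc[1]=1,scc[2]=?,scc[3]=?,scc[4]=?,scc[5]=2,scc[6]=?)
step 4: low=(low[0]=0,low[1]=1,low[2]=2,low[3]=4,low[4]=3,low[5]=5,low[6]=2); scc=(scc[0]=0,scc[1]=1,scc[2]=?,scc[3]=?,scc[4]=?,scc[5]=2,scc[6]=?)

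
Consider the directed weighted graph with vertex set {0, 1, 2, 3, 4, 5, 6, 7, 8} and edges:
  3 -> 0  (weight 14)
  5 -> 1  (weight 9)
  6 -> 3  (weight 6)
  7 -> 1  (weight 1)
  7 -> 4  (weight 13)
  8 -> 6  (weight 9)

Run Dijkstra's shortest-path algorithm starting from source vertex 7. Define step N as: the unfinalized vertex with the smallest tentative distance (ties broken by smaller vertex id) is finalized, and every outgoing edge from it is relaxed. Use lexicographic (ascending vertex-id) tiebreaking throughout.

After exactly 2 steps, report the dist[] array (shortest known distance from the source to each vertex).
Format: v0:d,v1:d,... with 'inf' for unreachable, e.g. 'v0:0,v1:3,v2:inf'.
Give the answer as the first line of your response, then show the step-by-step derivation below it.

v0:inf,v1:1,v2:inf,v3:inf,v4:13,v5:inf,v6:inf,v7:0,v8:inf

step 1: dist = v0:inf,v1:1,v2:inf,v3:inf,v4:13,v5:inf,v6:inf,v7:0,v8:inf
step 2: dist = v0:inf,v1:1,v2:inf,v3:inf,v4:13,v5:inf,v6:inf,v7:0,v8:inf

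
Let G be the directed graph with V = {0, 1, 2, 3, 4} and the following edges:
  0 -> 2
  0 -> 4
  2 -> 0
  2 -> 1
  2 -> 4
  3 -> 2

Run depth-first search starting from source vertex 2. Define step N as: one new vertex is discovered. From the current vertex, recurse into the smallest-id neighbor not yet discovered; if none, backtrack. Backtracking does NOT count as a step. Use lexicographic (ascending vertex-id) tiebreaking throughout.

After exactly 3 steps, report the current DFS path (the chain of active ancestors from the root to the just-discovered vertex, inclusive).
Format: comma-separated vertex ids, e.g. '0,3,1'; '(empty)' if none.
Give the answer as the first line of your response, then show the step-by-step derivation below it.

2,0,4

step 1: discover 2; path=2; order=2
step 2: discover 0; path=2>0; order=2,0
step 3: discover 4; path=2>0>4; order=2,0,4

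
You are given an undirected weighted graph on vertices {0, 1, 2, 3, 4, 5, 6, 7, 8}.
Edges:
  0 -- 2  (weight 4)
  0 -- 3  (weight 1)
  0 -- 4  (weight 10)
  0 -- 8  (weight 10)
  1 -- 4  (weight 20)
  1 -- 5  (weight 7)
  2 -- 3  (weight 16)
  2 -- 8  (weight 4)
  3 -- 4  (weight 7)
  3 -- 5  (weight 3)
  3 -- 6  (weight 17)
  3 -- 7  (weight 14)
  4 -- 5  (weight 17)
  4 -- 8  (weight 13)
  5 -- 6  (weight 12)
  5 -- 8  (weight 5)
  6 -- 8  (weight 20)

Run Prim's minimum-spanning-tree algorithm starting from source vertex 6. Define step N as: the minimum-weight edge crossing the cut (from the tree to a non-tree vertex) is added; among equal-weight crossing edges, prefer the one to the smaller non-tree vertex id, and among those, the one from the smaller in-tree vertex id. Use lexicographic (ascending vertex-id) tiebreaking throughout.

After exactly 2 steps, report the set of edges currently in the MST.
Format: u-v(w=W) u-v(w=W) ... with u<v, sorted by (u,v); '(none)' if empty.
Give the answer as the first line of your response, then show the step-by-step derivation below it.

3-5(w=3) 5-6(w=12)

step 1: add edge 5-6 (w=12); MST = {5-6(w=12)}
step 2: add edge 3-5 (w=3); MST = {3-5(w=3) 5-6(w=12)}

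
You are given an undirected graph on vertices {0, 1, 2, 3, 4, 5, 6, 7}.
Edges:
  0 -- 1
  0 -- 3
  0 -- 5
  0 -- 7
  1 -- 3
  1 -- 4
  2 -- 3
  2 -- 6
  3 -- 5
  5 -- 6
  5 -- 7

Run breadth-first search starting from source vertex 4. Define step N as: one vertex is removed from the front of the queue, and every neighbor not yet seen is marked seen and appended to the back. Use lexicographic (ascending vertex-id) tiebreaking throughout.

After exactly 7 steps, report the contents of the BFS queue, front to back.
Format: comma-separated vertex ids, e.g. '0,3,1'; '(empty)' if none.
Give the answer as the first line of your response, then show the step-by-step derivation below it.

6

step 1: dequeue 4; queue=[1]; order=4
step 2: dequeue 1; queue=[0,3]; order=4,1
step 3: dequeue 0; queue=[3,5,7]; order=4,1,0
step 4: dequeue 3; queue=[5,7,2]; order=4,1,0,3
step 5: dequeue 5; queue=[7,2,6]; order=4,1,0,3,5
step 6: dequeue 7; queue=[2,6]; order=4,1,0,3,5,7
step 7: dequeue 2; queue=[6]; order=4,1,0,3,5,7,2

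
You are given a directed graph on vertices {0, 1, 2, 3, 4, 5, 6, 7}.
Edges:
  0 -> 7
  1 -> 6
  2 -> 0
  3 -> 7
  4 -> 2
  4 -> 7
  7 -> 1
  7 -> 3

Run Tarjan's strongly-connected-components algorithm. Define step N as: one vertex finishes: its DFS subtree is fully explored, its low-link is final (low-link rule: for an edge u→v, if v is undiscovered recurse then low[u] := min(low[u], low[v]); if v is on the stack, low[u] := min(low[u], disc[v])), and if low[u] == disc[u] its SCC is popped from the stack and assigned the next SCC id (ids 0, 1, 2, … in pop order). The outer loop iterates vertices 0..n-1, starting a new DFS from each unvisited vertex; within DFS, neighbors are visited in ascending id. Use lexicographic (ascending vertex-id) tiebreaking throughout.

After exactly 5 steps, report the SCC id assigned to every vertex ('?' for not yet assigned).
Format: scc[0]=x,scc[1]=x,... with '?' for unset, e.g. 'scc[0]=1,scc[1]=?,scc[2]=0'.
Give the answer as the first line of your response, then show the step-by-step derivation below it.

scc[0]=3,scc[1]=1,scc[2]=?,scc[3]=2,scc[4]=?,scc[5]=?,scc[6]=0,scc[7]=2

step 1: low=(low[0]=0,low[1]=2,low[2]=?,low[3]=?,low[4]=?,low[5]=?,low[6]=3,low[7]=1); scc=(scc[0]=?,scc[1]=?,scc[2]=?,scc[3]=?,scc[4]=?,scc[5]=?,scc[6]=0,scc[7]=?)
step 2: low=(low[0]=0,low[1]=2,low[2]=?,low[3]=?,low[4]=?,low[5]=?,low[6]=3,low[7]=1); scc=(scc[0]=?,scc[1]=1,scc[2]=?,scc[3]=?,scc[4]=?,scc[5]=?,scc[6]=0,scc[7]=?)
step 3: low=(low[0]=0,low[1]=2,low[2]=?,low[3]=1,low[4]=?,low[5]=?,low[6]=3,low[7]=1); scc=(scc[0]=?,scc[1]=1,scc[2]=?,scc[3]=?,scc[4]=?,scc[5]=?,scc[6]=0,scc[7]=?)
step 4: low=(low[0]=0,low[1]=2,low[2]=?,low[3]=1,low[4]=?,low[5]=?,low[6]=3,low[7]=1); scc=(scc[0]=?,scc[1]=1,scc[2]=?,scc[3]=2,scc[4]=?,scc[5]=?,scc[6]=0,scc[7]=2)
step 5: low=(low[0]=0,low[1]=2,low[2]=?,low[3]=1,low[4]=?,low[5]=?,low[6]=3,low[7]=1); scc=(scc[0]=3,scc[1]=1,scc[2]=?,scc[3]=2,scc[4]=?,scc[5]=?,scc[6]=0,scc[7]=2)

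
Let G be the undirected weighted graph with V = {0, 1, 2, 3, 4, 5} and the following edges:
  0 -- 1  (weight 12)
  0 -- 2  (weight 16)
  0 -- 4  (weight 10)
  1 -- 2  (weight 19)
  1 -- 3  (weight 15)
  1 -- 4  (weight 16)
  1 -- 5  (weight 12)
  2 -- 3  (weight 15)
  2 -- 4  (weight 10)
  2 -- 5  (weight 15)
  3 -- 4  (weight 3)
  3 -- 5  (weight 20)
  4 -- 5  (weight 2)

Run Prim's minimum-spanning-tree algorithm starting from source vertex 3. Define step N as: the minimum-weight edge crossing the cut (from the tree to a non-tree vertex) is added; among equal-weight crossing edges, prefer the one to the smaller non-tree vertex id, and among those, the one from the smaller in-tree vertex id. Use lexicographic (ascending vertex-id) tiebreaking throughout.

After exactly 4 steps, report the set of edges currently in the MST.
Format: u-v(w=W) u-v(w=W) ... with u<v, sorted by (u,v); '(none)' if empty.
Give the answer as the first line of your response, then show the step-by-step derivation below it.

0-4(w=10) 2-4(w=10) 3-4(w=3) 4-5(w=2)

step 1: add edge 3-4 (w=3); MST = {3-4(w=3)}
step 2: add edge 4-5 (w=2); MST = {3-4(w=3) 4-5(w=2)}
step 3: add edge 0-4 (w=10); MST = {0-4(w=10) 3-4(w=3) 4-5(w=2)}
step 4: add edge 2-4 (w=10); MST = {0-4(w=10) 2-4(w=10) 3-4(w=3) 4-5(w=2)}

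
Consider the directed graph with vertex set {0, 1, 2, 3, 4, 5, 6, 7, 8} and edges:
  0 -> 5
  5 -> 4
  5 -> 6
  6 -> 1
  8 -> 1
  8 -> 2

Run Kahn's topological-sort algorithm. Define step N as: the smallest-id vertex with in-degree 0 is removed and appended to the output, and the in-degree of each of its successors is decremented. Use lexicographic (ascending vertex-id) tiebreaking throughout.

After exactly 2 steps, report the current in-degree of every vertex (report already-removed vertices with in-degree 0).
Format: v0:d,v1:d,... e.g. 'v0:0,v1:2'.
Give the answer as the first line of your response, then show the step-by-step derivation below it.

v0:0,v1:2,v2:1,v3:0,v4:1,v5:0,v6:1,v7:0,v8:0

step 1: output 0; order=[0]; indeg=(0,2,1,0,1,0,1,0,0)
step 2: output 3; order=[0,3]; indeg=(0,2,1,0,1,0,1,0,0)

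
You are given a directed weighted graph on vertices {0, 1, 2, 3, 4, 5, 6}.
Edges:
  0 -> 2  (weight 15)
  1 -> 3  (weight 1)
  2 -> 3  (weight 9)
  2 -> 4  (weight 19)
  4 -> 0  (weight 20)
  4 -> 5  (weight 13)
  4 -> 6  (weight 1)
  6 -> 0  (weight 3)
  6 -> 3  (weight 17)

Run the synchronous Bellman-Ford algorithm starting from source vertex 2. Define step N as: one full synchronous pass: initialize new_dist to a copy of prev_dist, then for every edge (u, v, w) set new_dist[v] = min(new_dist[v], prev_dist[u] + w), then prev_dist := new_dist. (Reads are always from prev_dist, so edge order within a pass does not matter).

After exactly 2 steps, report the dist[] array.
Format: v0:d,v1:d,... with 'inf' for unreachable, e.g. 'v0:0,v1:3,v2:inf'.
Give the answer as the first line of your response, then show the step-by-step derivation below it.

v0:39,v1:inf,v2:0,v3:9,v4:19,v5:32,v6:20

step 1: dist = v0:inf,v1:inf,v2:0,v3:9,v4:19,v5:inf,v6:inf
step 2: dist = v0:39,v1:inf,v2:0,v3:9,v4:19,v5:32,v6:20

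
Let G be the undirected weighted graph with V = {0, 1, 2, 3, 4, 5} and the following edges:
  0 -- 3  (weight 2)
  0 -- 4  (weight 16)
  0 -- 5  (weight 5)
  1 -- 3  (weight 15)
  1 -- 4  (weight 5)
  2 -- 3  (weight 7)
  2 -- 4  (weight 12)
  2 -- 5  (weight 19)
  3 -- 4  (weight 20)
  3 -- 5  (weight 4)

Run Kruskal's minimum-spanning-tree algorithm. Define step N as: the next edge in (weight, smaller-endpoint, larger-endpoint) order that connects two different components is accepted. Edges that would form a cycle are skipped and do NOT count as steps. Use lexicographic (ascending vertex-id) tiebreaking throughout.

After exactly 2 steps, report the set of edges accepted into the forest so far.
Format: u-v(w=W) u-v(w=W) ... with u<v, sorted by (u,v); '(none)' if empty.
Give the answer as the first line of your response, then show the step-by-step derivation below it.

0-3(w=2) 3-5(w=4)

step 1: add edge 0-3 (w=2); MST = {0-3(w=2)}
step 2: add edge 3-5 (w=4); MST = {0-3(w=2) 3-5(w=4)}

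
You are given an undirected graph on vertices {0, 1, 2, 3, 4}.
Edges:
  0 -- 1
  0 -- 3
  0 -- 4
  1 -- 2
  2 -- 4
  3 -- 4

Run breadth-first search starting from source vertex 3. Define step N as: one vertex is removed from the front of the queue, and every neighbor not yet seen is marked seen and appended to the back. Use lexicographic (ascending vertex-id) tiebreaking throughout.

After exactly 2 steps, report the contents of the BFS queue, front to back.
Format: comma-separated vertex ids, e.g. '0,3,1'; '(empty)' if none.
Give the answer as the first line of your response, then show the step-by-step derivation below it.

4,1

step 1: dequeue 3; queue=[0,4]; order=3
step 2: dequeue 0; queue=[4,1]; order=3,0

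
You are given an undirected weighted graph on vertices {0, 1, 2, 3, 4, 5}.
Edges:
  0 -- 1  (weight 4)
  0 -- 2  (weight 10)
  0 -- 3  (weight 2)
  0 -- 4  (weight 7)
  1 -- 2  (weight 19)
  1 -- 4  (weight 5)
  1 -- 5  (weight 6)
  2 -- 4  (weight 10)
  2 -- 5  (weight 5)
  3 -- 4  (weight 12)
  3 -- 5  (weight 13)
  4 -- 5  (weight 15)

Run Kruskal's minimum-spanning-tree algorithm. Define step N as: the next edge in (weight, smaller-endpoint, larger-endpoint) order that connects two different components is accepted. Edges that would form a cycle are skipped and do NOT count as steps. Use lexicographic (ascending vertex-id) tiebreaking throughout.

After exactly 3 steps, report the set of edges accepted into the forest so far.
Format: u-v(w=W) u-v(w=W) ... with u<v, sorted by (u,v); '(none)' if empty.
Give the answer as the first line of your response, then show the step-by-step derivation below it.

0-1(w=4) 0-3(w=2) 1-4(w=5)

step 1: add edge 0-3 (w=2); MST = {0-3(w=2)}
step 2: add edge 0-1 (w=4); MST = {0-1(w=4) 0-3(w=2)}
step 3: add edge 1-4 (w=5); MST = {0-1(w=4) 0-3(w=2) 1-4(w=5)}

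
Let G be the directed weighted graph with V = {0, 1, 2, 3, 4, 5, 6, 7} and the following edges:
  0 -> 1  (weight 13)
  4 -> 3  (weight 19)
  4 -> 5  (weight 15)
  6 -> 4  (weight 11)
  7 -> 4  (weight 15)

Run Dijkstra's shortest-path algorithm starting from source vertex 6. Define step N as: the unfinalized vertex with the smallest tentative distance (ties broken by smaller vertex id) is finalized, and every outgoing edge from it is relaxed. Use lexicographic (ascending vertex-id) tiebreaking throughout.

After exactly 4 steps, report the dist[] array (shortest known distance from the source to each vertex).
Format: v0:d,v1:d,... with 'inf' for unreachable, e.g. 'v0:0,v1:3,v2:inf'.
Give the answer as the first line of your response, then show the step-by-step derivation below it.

v0:inf,v1:inf,v2:inf,v3:30,v4:11,v5:26,v6:0,v7:inf

step 1: dist = v0:inf,v1:inf,v2:inf,v3:inf,v4:11,v5:inf,v6:0,v7:inf
step 2: dist = v0:inf,v1:inf,v2:inf,v3:30,v4:11,v5:26,v6:0,v7:inf
step 3: dist = v0:inf,v1:inf,v2:inf,v3:30,v4:11,v5:26,v6:0,v7:inf
step 4: dist = v0:inf,v1:inf,v2:inf,v3:30,v4:11,v5:26,v6:0,v7:inf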